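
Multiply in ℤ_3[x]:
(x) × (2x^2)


Expand and collect like terms; reduce coefficients mod 3:
x^0: 0·0 = 0 ≡ 0 (mod 3)
x^1: 0·0 + 1·0 = 0 ≡ 0 (mod 3)
x^2: 0·2 + 1·0 = 0 ≡ 0 (mod 3)
x^3: 1·2 = 2 ≡ 2 (mod 3)
Result: 2x^3

f · g = 2x^3


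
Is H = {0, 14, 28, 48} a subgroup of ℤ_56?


Subgroup test for H = {0, 14, 28, 48} in (ℤ_56, +):
(1) 0 ∈ H? Yes
(2) Closure: for all a,b ∈ H, (a+b) mod 56 ∈ H? No  [counterexample: 14 + 28 = 42 ∉ H]
(3) Inverses: for all a ∈ H, -a mod 56 ∈ H? No

No, H is not a subgroup of ℤ_56


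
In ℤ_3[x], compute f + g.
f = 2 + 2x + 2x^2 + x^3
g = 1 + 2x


Add coefficients mod 3:
x^0: 2 + 1 = 0 (mod 3)
x^1: 2 + 2 = 1 (mod 3)
x^2: 2 + 0 = 2 (mod 3)
x^3: 1 + 0 = 1 (mod 3)
Result: x + 2x^2 + x^3

f + g = x + 2x^2 + x^3


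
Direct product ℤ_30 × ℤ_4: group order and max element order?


|ℤ_30 × ℤ_4| = 30 × 4 = 120
Max element order = lcm(30,4) = 60
Cyclic? No (gcd=2)

|ℤ_30×ℤ_4| = 120, max element order = 60


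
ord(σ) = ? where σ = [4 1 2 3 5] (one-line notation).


Cycle decomposition: (1 4 3 2)
Cycle lengths: 4
Order = lcm(4) = 4

ord(σ) = 4


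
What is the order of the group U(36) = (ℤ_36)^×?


U(n) is the group of units mod n; |U(n)| = φ(n)
|U(36)| = φ(36) = 12

|U(36) = (ℤ_36)^×| = 12


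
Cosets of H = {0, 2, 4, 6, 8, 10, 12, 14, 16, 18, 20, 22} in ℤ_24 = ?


H = {0, 2, 4, 6, 8, 10, 12, 14, 16, 18, 20, 22}, |H| = 12
Number of cosets = |G|/|H| = 24/12 = 2
0 + H = {0, 2, 4, 6, 8, 10, 12, 14, 16, 18, 20, 22}
1 + H = {1, 3, 5, 7, 9, 11, 13, 15, 17, 19, 21, 23}

Cosets: 0+H={0,2,4,6,8,10,12,14,16,18,20,22}; 1+H={1,3,5,7,9,11,13,15,17,19,21,23}


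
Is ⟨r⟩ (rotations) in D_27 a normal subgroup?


H = ⟨r⟩ (rotations) in D_27
The rotation subgroup ⟨r⟩ has index 2 in D_27, so it is normal

Yes, normal subgroup


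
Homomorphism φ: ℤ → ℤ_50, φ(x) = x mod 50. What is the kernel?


Kernel = preimage of identity
ker(φ) = {x ∈ ℤ : x ≡ 0 (mod 50)} = 50ℤ = {0, ±50, ±100, ...}

ker(φ) = 50ℤ


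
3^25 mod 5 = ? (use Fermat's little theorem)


Fermat's little theorem: if p is prime and gcd(a,p)=1, then a^(p-1) ≡ 1 (mod p)
p = 5 is prime, gcd(3,5) = 1
Reduce exponent: 25 mod 4 = 1
So 3^25 ≡ 3^1 (mod 5)
3^1 mod 5 = 3

3^25 ≡ 3 (mod 5)


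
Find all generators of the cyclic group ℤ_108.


g generates ℤ_n iff gcd(g,n) = 1
Prime factors of 108: 2, 3
Generators are g ∈ {1,...,107} not divisible by any of these primes.
Generators: {1, 5, 7, 11, 13, 17, 19, 23, 25, 29, 31, 35, 37, 41, 43, 47, 49, 53, 55, 59, 61, 65, 67, 71, 73, 77, 79, 83, 85, 89, 91, 95, 97, 101, 103, 107}
Number of generators = φ(108) = 36

Generators of ℤ_108 = {1, 5, 7, 11, 13, 17, 19, 23, 25, 29, 31, 35, 37, 41, 43, 47, 49, 53, 55, 59, 61, 65, 67, 71, 73, 77, 79, 83, 85, 89, 91, 95, 97, 101, 103, 107}


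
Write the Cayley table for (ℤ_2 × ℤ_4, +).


Elements: {(0,0), (0,1), (0,2), (0,3), (1,0), (1,1), (1,2), (1,3)}
Operation: componentwise addition mod (2, 4)
Entry (a, b) = ((a₁+b₁) mod 2, (a₂+b₂) mod 4)

Cayley table:
      | (0,0) | (0,1) | (0,2) | (0,3) | (1,0) | (1,1) | (1,2) | (1,3)
(0,0) | (0,0) | (0,1) | (0,2) | (0,3) | (1,0) | (1,1) | (1,2) | (1,3)
(0,1) | (0,1) | (0,2) | (0,3) | (0,0) | (1,1) | (1,2) | (1,3) | (1,0)
(0,2) | (0,2) | (0,3) | (0,0) | (0,1) | (1,2) | (1,3) | (1,0) | (1,1)
(0,3) | (0,3) | (0,0) | (0,1) | (0,2) | (1,3) | (1,0) | (1,1) | (1,2)
(1,0) | (1,0) | (1,1) | (1,2) | (1,3) | (0,0) | (0,1) | (0,2) | (0,3)
(1,1) | (1,1) | (1,2) | (1,3) | (1,0) | (0,1) | (0,2) | (0,3) | (0,0)
(1,2) | (1,2) | (1,3) | (1,0) | (1,1) | (0,2) | (0,3) | (0,0) | (0,1)
(1,3) | (1,3) | (1,0) | (1,1) | (1,2) | (0,3) | (0,0) | (0,1) | (0,2)


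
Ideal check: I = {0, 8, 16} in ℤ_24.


Check ideal conditions for I = {0, 8, 16} in ℤ_24:
(1) I is an additive subgroup? Yes
(2) For r ∈ ℤ_24 and a ∈ I: r·a ∈ I? Yes

Yes, I is an ideal of ℤ_24


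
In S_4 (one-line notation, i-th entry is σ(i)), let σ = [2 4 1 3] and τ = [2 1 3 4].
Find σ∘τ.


σ∘τ: apply τ first, then σ
1 →τ 2 →σ 4
2 →τ 1 →σ 2
3 →τ 3 →σ 1
4 →τ 4 →σ 3

σ∘τ = [4 2 1 3]


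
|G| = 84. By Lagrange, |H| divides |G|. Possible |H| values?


Lagrange's theorem: |H| divides |G|
|G| = 84
Divisors of 84: 1, 2, 3, 4, 6, 7, 12, 14, 21, 28, 42, 84

Possible subgroup orders: {1, 2, 3, 4, 6, 7, 12, 14, 21, 28, 42, 84}


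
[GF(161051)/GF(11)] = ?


GF(161051) = GF(11^5), so the extension degree is 5

[GF(161051)/GF(11)] = 5


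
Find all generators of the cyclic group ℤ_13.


g generates ℤ_n iff gcd(g,n) = 1
Checking each g ∈ {1,...,12}:
gcd(1,13) = 1
gcd(2,13) = 1
gcd(3,13) = 1
gcd(4,13) = 1
gcd(5,13) = 1
gcd(6,13) = 1
gcd(7,13) = 1
gcd(8,13) = 1
gcd(9,13) = 1
gcd(10,13) = 1
gcd(11,13) = 1
gcd(12,13) = 1
Generators: {1, 2, 3, 4, 5, 6, 7, 8, 9, 10, 11, 12}
Number of generators = φ(13) = 12

Generators of ℤ_13 = {1, 2, 3, 4, 5, 6, 7, 8, 9, 10, 11, 12}


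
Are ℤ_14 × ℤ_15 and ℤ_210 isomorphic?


Comparing ℤ_14 × ℤ_15 and ℤ_210:
gcd(14,15) = 1, so ℤ_14 × ℤ_15 ≅ ℤ_210 (CRT)

Yes, ℤ_14 × ℤ_15 ≅ ℤ_210


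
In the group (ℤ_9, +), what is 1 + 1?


Operation: addition mod 9
1 + 1 = (a + b) mod 9 with a = 1, b = 1

1 + 1 = 2


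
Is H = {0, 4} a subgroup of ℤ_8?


Subgroup test for H = {0, 4} in (ℤ_8, +):
(1) 0 ∈ H? Yes
(2) Closure: for all a,b ∈ H, (a+b) mod 8 ∈ H? Yes
(3) Inverses: for all a ∈ H, -a mod 8 ∈ H? Yes

Yes, H is a subgroup of ℤ_8


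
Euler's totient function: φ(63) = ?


Factor n: 63 = 3^2 × 7
φ(n) = n · ∏(1 - 1/p) over distinct primes p | n
φ(63) = 63 · (1 - 1/3) · (1 - 1/7) = 36

φ(63) = 36


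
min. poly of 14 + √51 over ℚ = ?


Let α = 14 + √51. Then α - 14 = √51, so (α - 14)² = 51, giving α² - 28α + 145 = 0. Degree 2 and α ∉ ℚ, so this is the minimal polynomial.

Minimal polynomial: x² - 28x + 145


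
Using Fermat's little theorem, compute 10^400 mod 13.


Fermat's little theorem: if p is prime and gcd(a,p)=1, then a^(p-1) ≡ 1 (mod p)
p = 13 is prime, gcd(10,13) = 1
Reduce exponent: 400 mod 12 = 4
So 10^400 ≡ 10^4 (mod 13)
10^4 mod 13 = 3

10^400 ≡ 3 (mod 13)


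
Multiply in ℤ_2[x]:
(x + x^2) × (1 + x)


Expand and collect like terms; reduce coefficients mod 2:
x^0: 0·1 = 0 ≡ 0 (mod 2)
x^1: 0·1 + 1·1 = 1 ≡ 1 (mod 2)
x^2: 1·1 + 1·1 = 2 ≡ 0 (mod 2)
x^3: 1·1 = 1 ≡ 1 (mod 2)
Result: x + x^3

f · g = x + x^3


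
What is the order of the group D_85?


|D_n| = 2n (n rotations and n reflections)
|D_85| = 2×85 = 170

|D_85| = 170


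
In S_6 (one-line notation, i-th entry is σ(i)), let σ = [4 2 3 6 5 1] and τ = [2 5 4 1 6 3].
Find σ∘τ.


σ∘τ: apply τ first, then σ
1 →τ 2 →σ 2
2 →τ 5 →σ 5
3 →τ 4 →σ 6
4 →τ 1 →σ 4
5 →τ 6 →σ 1
6 →τ 3 →σ 3

σ∘τ = [2 5 6 4 1 3]


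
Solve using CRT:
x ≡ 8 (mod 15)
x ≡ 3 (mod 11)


m₁ = 15, m₂ = 11, gcd = 1, so CRT applies. M = m₁·m₂ = 165
Let M₁ = M/m₁ = 11, M₂ = M/m₂ = 15
Find y₁ ≡ M₁⁻¹ (mod m₁): 11⁻¹ ≡ 11 (mod 15)
Find y₂ ≡ M₂⁻¹ (mod m₂): 15⁻¹ ≡ 3 (mod 11)
x = a₁·M₁·y₁ + a₂·M₂·y₂ = 8·11·11 + 3·15·3 = 1103
Reduce mod 165: x ≡ 113
Check: 113 mod 15 = 8 ✓, 113 mod 11 = 3 ✓

x ≡ 113 (mod 165)


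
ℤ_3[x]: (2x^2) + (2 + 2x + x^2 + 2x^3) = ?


Add coefficients mod 3:
x^0: 0 + 2 = 2 (mod 3)
x^1: 0 + 2 = 2 (mod 3)
x^2: 2 + 1 = 0 (mod 3)
x^3: 0 + 2 = 2 (mod 3)
Result: 2 + 2x + 2x^3

f + g = 2 + 2x + 2x^3


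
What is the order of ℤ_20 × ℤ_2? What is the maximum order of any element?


|ℤ_20 × ℤ_2| = 20 × 2 = 40
Max element order = lcm(20,2) = 20
Cyclic? No (gcd=2)

|ℤ_20×ℤ_2| = 40, max element order = 20


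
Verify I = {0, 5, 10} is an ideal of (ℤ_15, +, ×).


Check ideal conditions for I = {0, 5, 10} in ℤ_15:
(1) I is an additive subgroup? Yes
(2) For r ∈ ℤ_15 and a ∈ I: r·a ∈ I? Yes

Yes, I is an ideal of ℤ_15


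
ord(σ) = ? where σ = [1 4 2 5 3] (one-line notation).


Cycle decomposition: (2 4 5 3)
Cycle lengths: 4
Order = lcm(4) = 4

ord(σ) = 4


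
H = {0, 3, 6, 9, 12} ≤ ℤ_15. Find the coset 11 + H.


11 + H = {11 + h (mod 15) : h ∈ H}
11+0=11, 11+3=14, 11+6=2, 11+9=5, 11+12=8
11 + H = {2, 5, 8, 11, 14} = 2 + H

11 + H = {2, 5, 8, 11, 14}


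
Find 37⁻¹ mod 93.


Use the extended Euclidean algorithm to write 1 = 37·s + 93·t; then s mod 93 is the inverse.
Euclidean algorithm:
  37 = 0·93 + 37
  93 = 2·37 + 19
  37 = 1·19 + 18
  19 = 1·18 + 1
  18 = 18·1 + 0
gcd(37,93) = 1
Back-substitution gives: 37·(-5) + 93·(2) = 1
So 37⁻¹ ≡ -5 ≡ 88 (mod 93)
Check: 37 × 88 = 3256 ≡ 1 (mod 93) ✓

37⁻¹ ≡ 88 (mod 93)


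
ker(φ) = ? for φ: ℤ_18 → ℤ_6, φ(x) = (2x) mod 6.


Kernel = preimage of identity
ker(φ) = {x ∈ ℤ_18 : 2x ≡ 0 (mod 6)}. Since 6 | 18, φ is well-defined. The kernel is the cyclic subgroup ⟨3⟩ of ℤ_18 (order 6), i.e. {0, 3, 6, 9, 12, 15}

ker(φ) = {0, 3, 6, 9, 12, 15}


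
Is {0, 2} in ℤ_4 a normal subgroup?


H = {0, 2} in ℤ_4
ℤ_4 is abelian; every subgroup of an abelian group is normal

Yes, normal subgroup


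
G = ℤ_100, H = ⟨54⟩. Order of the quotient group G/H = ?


|⟨54⟩| = n / gcd(54, 100) = 100 / 2 = 50
H is normal (ℤ_100 is abelian).
|G/H| = |G| / |H| = 100 / 50 = 2

|G/H| = 2


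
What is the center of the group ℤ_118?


Z(G) = {g ∈ G | gx = xg for all x ∈ G}
ℤ_118 is abelian, so Z(G) = G

Z(ℤ_118) = ℤ_118


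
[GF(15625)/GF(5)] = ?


GF(15625) = GF(5^6), so the extension degree is 6

[GF(15625)/GF(5)] = 6


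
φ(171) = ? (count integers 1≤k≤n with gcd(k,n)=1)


Factor n: 171 = 3^2 × 19
φ(n) = n · ∏(1 - 1/p) over distinct primes p | n
φ(171) = 171 · (1 - 1/3) · (1 - 1/19) = 108

φ(171) = 108


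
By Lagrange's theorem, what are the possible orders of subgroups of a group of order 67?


Lagrange's theorem: |H| divides |G|
|G| = 67
Divisors of 67: 1, 67

Possible subgroup orders: {1, 67}


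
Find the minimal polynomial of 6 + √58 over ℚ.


Let α = 6 + √58. Then α - 6 = √58, so (α - 6)² = 58, giving α² - 12α - 22 = 0. Degree 2 and α ∉ ℚ, so this is the minimal polynomial.

Minimal polynomial: x² - 12x - 22


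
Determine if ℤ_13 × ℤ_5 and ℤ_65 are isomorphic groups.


Comparing ℤ_13 × ℤ_5 and ℤ_65:
gcd(13,5) = 1, so ℤ_13 × ℤ_5 ≅ ℤ_65 (CRT)

Yes, ℤ_13 × ℤ_5 ≅ ℤ_65


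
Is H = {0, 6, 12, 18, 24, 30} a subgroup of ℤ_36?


Subgroup test for H = {0, 6, 12, 18, 24, 30} in (ℤ_36, +):
(1) 0 ∈ H? Yes
(2) Closure: for all a,b ∈ H, (a+b) mod 36 ∈ H? Yes
(3) Inverses: for all a ∈ H, -a mod 36 ∈ H? Yes

Yes, H is a subgroup of ℤ_36


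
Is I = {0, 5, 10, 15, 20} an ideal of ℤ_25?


Check ideal conditions for I = {0, 5, 10, 15, 20} in ℤ_25:
(1) I is an additive subgroup? Yes
(2) For r ∈ ℤ_25 and a ∈ I: r·a ∈ I? Yes

Yes, I is an ideal of ℤ_25


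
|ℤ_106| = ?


ℤ_n has n elements.

|ℤ_106| = 106


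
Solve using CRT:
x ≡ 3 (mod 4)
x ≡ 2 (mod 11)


m₁ = 4, m₂ = 11, gcd = 1, so CRT applies. M = m₁·m₂ = 44
Let M₁ = M/m₁ = 11, M₂ = M/m₂ = 4
Find y₁ ≡ M₁⁻¹ (mod m₁): 11⁻¹ ≡ 3 (mod 4)
Find y₂ ≡ M₂⁻¹ (mod m₂): 4⁻¹ ≡ 3 (mod 11)
x = a₁·M₁·y₁ + a₂·M₂·y₂ = 3·11·3 + 2·4·3 = 123
Reduce mod 44: x ≡ 35
Check: 35 mod 4 = 3 ✓, 35 mod 11 = 2 ✓

x ≡ 35 (mod 44)


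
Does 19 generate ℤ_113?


g generates ℤ_n iff gcd(g, n) = 1
gcd(19, 113) = 1
Since gcd = 1, 19 is a generator.

Yes, 19 generates ℤ_113


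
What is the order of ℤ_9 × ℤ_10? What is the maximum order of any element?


|ℤ_9 × ℤ_10| = 9 × 10 = 90
Max element order = lcm(9,10) = 90
Cyclic? Yes (gcd=1)

|ℤ_9×ℤ_10| = 90, max element order = 90


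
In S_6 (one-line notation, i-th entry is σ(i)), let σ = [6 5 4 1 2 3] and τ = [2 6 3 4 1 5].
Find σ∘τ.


σ∘τ: apply τ first, then σ
1 →τ 2 →σ 5
2 →τ 6 →σ 3
3 →τ 3 →σ 4
4 →τ 4 →σ 1
5 →τ 1 →σ 6
6 →τ 5 →σ 2

σ∘τ = [5 3 4 1 6 2]


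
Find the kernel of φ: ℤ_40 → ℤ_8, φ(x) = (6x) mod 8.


Kernel = preimage of identity
ker(φ) = {x ∈ ℤ_40 : 6x ≡ 0 (mod 8)}. Since 8 | 40, φ is well-defined. The kernel is the cyclic subgroup ⟨4⟩ of ℤ_40 (order 10), i.e. {0, 4, 8, 12, 16, 20, 24, 28, 32, 36}

ker(φ) = {0, 4, 8, 12, 16, 20, 24, 28, 32, 36}


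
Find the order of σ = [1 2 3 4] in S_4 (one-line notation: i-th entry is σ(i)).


Cycle decomposition: identity (all elements fixed)
Order = 1 (identity has order 1)

ord(σ) = 1


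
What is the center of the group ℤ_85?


Z(G) = {g ∈ G | gx = xg for all x ∈ G}
ℤ_85 is abelian, so Z(G) = G

Z(ℤ_85) = ℤ_85


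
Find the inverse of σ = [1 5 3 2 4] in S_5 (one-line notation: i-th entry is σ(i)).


To find σ⁻¹, swap domain and range:
σ(1) = 1 → σ⁻¹(1) = 1
σ(2) = 5 → σ⁻¹(5) = 2
σ(3) = 3 → σ⁻¹(3) = 3
σ(4) = 2 → σ⁻¹(2) = 4
σ(5) = 4 → σ⁻¹(4) = 5

σ⁻¹ = [1 4 3 5 2]


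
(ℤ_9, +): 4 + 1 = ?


Operation: addition mod 9
4 + 1 = (a + b) mod 9 with a = 4, b = 1

4 + 1 = 5


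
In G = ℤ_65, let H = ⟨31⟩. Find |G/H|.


|⟨31⟩| = n / gcd(31, 65) = 65 / 1 = 65
H is normal (ℤ_65 is abelian).
|G/H| = |G| / |H| = 65 / 65 = 1

|G/H| = 1


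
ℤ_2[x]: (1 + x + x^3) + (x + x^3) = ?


Add coefficients mod 2:
x^0: 1 + 0 = 1 (mod 2)
x^1: 1 + 1 = 0 (mod 2)
x^2: 0 + 0 = 0 (mod 2)
x^3: 1 + 1 = 0 (mod 2)
Result: 1

f + g = 1


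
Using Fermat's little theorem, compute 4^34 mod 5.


Fermat's little theorem: if p is prime and gcd(a,p)=1, then a^(p-1) ≡ 1 (mod p)
p = 5 is prime, gcd(4,5) = 1
Reduce exponent: 34 mod 4 = 2
So 4^34 ≡ 4^2 (mod 5)
4^2 mod 5 = 1

4^34 ≡ 1 (mod 5)


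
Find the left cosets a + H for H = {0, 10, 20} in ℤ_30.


H = {0, 10, 20}, |H| = 3
Number of cosets = |G|/|H| = 30/3 = 10
0 + H = {0, 10, 20}
1 + H = {1, 11, 21}
2 + H = {2, 12, 22}
3 + H = {3, 13, 23}
4 + H = {4, 14, 24}
5 + H = {5, 15, 25}
6 + H = {6, 16, 26}
7 + H = {7, 17, 27}
8 + H = {8, 18, 28}
9 + H = {9, 19, 29}

Cosets: 0+H={0,10,20}; 1+H={1,11,21}; 2+H={2,12,22}; 3+H={3,13,23}; 4+H={4,14,24}; 5+H={5,15,25}; 6+H={6,16,26}; 7+H={7,17,27}; 8+H={8,18,28}; 9+H={9,19,29}


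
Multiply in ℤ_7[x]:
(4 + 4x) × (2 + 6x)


Expand and collect like terms; reduce coefficients mod 7:
x^0: 4·2 = 8 ≡ 1 (mod 7)
x^1: 4·6 + 4·2 = 32 ≡ 4 (mod 7)
x^2: 4·6 = 24 ≡ 3 (mod 7)
Result: 1 + 4x + 3x^2

f · g = 1 + 4x + 3x^2


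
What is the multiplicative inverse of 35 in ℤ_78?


Use the extended Euclidean algorithm to write 1 = 35·s + 78·t; then s mod 78 is the inverse.
Euclidean algorithm:
  35 = 0·78 + 35
  78 = 2·35 + 8
  35 = 4·8 + 3
  8 = 2·3 + 2
  3 = 1·2 + 1
  2 = 2·1 + 0
gcd(35,78) = 1
Back-substitution gives: 35·(29) + 78·(-13) = 1
So 35⁻¹ ≡ 29 ≡ 29 (mod 78)
Check: 35 × 29 = 1015 ≡ 1 (mod 78) ✓

35⁻¹ ≡ 29 (mod 78)


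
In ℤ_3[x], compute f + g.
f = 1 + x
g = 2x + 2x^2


Add coefficients mod 3:
x^0: 1 + 0 = 1 (mod 3)
x^1: 1 + 2 = 0 (mod 3)
x^2: 0 + 2 = 2 (mod 3)
Result: 1 + 2x^2

f + g = 1 + 2x^2


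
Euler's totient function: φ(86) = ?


Factor n: 86 = 2 × 43
φ(n) = n · ∏(1 - 1/p) over distinct primes p | n
φ(86) = 86 · (1 - 1/2) · (1 - 1/43) = 42

φ(86) = 42


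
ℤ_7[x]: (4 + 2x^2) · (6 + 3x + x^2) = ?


Expand and collect like terms; reduce coefficients mod 7:
x^0: 4·6 = 24 ≡ 3 (mod 7)
x^1: 4·3 + 0·6 = 12 ≡ 5 (mod 7)
x^2: 4·1 + 0·3 + 2·6 = 16 ≡ 2 (mod 7)
x^3: 0·1 + 2·3 = 6 ≡ 6 (mod 7)
x^4: 2·1 = 2 ≡ 2 (mod 7)
Result: 3 + 5x + 2x^2 + 6x^3 + 2x^4

f · g = 3 + 5x + 2x^2 + 6x^3 + 2x^4


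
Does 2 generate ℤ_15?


g generates ℤ_n iff gcd(g, n) = 1
gcd(2, 15) = 1
Since gcd = 1, 2 is a generator.

Yes, 2 generates ℤ_15


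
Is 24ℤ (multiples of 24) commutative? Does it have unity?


24ℤ is a commutative ring under +,× but has no multiplicative identity (1 ∉ 24ℤ); it has no zero divisors, but without unity it is not an integral domain
Commutative: Yes
Integral domain: No
Has unity: No

24ℤ (multiples of 24): Commutative=Yes, Unity=No


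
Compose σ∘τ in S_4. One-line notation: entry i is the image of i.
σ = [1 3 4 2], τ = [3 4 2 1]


σ∘τ: apply τ first, then σ
1 →τ 3 →σ 4
2 →τ 4 →σ 2
3 →τ 2 →σ 3
4 →τ 1 →σ 1

σ∘τ = [4 2 3 1]


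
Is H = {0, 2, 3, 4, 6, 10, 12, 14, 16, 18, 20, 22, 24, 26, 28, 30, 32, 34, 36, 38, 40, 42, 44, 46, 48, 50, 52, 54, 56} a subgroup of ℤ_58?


Subgroup test for H = {0, 2, 3, 4, 6, 10, 12, 14, 16, 18, 20, 22, 24, 26, 28, 30, 32, 34, 36, 38, 40, 42, 44, 46, 48, 50, 52, 54, 56} in (ℤ_58, +):
(1) 0 ∈ H? Yes
(2) Closure: for all a,b ∈ H, (a+b) mod 58 ∈ H? No  [counterexample: 2 + 3 = 5 ∉ H]
(3) Inverses: for all a ∈ H, -a mod 58 ∈ H? No

No, H is not a subgroup of ℤ_58


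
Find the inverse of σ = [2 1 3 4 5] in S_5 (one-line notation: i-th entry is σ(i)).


To find σ⁻¹, swap domain and range:
σ(1) = 2 → σ⁻¹(2) = 1
σ(2) = 1 → σ⁻¹(1) = 2
σ(3) = 3 → σ⁻¹(3) = 3
σ(4) = 4 → σ⁻¹(4) = 4
σ(5) = 5 → σ⁻¹(5) = 5

σ⁻¹ = [2 1 3 4 5]


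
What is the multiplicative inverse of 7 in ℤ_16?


Use the extended Euclidean algorithm to write 1 = 7·s + 16·t; then s mod 16 is the inverse.
Euclidean algorithm:
  7 = 0·16 + 7
  16 = 2·7 + 2
  7 = 3·2 + 1
  2 = 2·1 + 0
gcd(7,16) = 1
Back-substitution gives: 7·(7) + 16·(-3) = 1
So 7⁻¹ ≡ 7 ≡ 7 (mod 16)
Check: 7 × 7 = 49 ≡ 1 (mod 16) ✓

7⁻¹ ≡ 7 (mod 16)


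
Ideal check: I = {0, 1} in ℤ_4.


Check ideal conditions for I = {0, 1} in ℤ_4:
(1) I is an additive subgroup? No
(2) For r ∈ ℤ_4 and a ∈ I: r·a ∈ I? No  [counterexample: r=2, a=1, r·a mod 4 = 2 ∉ I]

No, I is not an ideal of ℤ_4


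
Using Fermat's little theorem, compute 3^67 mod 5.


Fermat's little theorem: if p is prime and gcd(a,p)=1, then a^(p-1) ≡ 1 (mod p)
p = 5 is prime, gcd(3,5) = 1
Reduce exponent: 67 mod 4 = 3
So 3^67 ≡ 3^3 (mod 5)
3^3 mod 5 = 2

3^67 ≡ 2 (mod 5)


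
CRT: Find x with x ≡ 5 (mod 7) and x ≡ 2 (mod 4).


m₁ = 7, m₂ = 4, gcd = 1, so CRT applies. M = m₁·m₂ = 28
Let M₁ = M/m₁ = 4, M₂ = M/m₂ = 7
Find y₁ ≡ M₁⁻¹ (mod m₁): 4⁻¹ ≡ 2 (mod 7)
Find y₂ ≡ M₂⁻¹ (mod m₂): 7⁻¹ ≡ 3 (mod 4)
x = a₁·M₁·y₁ + a₂·M₂·y₂ = 5·4·2 + 2·7·3 = 82
Reduce mod 28: x ≡ 26
Check: 26 mod 7 = 5 ✓, 26 mod 4 = 2 ✓

x ≡ 26 (mod 28)


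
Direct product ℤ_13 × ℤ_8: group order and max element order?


|ℤ_13 × ℤ_8| = 13 × 8 = 104
Max element order = lcm(13,8) = 104
Cyclic? Yes (gcd=1)

|ℤ_13×ℤ_8| = 104, max element order = 104


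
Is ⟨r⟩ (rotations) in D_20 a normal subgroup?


H = ⟨r⟩ (rotations) in D_20
The rotation subgroup ⟨r⟩ has index 2 in D_20, so it is normal

Yes, normal subgroup


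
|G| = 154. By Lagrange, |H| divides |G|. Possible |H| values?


Lagrange's theorem: |H| divides |G|
|G| = 154
Divisors of 154: 1, 2, 7, 11, 14, 22, 77, 154

Possible subgroup orders: {1, 2, 7, 11, 14, 22, 77, 154}


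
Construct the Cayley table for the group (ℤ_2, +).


Elements: {0, 1}
Operation: addition mod 2
Entry (a, b) = (a + b) mod 2

Cayley table:
  | 0 | 1
0 | 0 | 1
1 | 1 | 0


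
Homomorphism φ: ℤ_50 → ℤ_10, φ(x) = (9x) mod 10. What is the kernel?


Kernel = preimage of identity
ker(φ) = {x ∈ ℤ_50 : 9x ≡ 0 (mod 10)}. Since 10 | 50, φ is well-defined. The kernel is the cyclic subgroup ⟨10⟩ of ℤ_50 (order 5), i.e. {0, 10, 20, 30, 40}

ker(φ) = {0, 10, 20, 30, 40}


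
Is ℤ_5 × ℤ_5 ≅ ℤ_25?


Comparing ℤ_5 × ℤ_5 and ℤ_25:
gcd(5,5) = 5 ≠ 1. Max element order in ℤ_5×ℤ_5 is lcm(5,5) = 5 < 25, so it has no element of order 25

No, ℤ_5 × ℤ_5 ≇ ℤ_25


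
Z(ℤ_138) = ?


Z(G) = {g ∈ G | gx = xg for all x ∈ G}
ℤ_138 is abelian, so Z(G) = G

Z(ℤ_138) = ℤ_138


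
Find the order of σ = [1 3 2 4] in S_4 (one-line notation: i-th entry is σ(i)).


Cycle decomposition: (2 3)
Cycle lengths: 2
Order = lcm(2) = 2

ord(σ) = 2


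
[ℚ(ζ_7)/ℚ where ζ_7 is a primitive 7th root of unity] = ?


[ℚ(ζ_n):ℚ] = deg Φ_n(x) = φ(n). Here φ(7) = 6

[ℚ(ζ_7)/ℚ where ζ_7 is a primitive 7th root of unity] = 6


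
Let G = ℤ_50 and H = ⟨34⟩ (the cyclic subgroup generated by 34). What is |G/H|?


|⟨34⟩| = n / gcd(34, 50) = 50 / 2 = 25
H is normal (ℤ_50 is abelian).
|G/H| = |G| / |H| = 50 / 25 = 2

|G/H| = 2


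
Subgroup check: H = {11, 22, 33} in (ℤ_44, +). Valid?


Subgroup test for H = {11, 22, 33} in (ℤ_44, +):
(1) 0 ∈ H? No
(2) Closure: for all a,b ∈ H, (a+b) mod 44 ∈ H? No  [counterexample: 11 + 33 = 0 ∉ H]
(3) Inverses: for all a ∈ H, -a mod 44 ∈ H? Yes

No, H is not a subgroup of ℤ_44


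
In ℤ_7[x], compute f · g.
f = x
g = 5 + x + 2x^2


Expand and collect like terms; reduce coefficients mod 7:
x^0: 0·5 = 0 ≡ 0 (mod 7)
x^1: 0·1 + 1·5 = 5 ≡ 5 (mod 7)
x^2: 0·2 + 1·1 = 1 ≡ 1 (mod 7)
x^3: 1·2 = 2 ≡ 2 (mod 7)
Result: 5x + x^2 + 2x^3

f · g = 5x + x^2 + 2x^3


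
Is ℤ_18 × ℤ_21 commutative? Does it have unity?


Direct product ring; commutative with unity (1,1); but (1,0)·(0,1) = (0,0) gives zero divisors, so not an integral domain
Commutative: Yes
Integral domain: No
Has unity: Yes

ℤ_18 × ℤ_21: Commutative=Yes, Unity=Yes


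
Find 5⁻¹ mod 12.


Use the extended Euclidean algorithm to write 1 = 5·s + 12·t; then s mod 12 is the inverse.
Euclidean algorithm:
  5 = 0·12 + 5
  12 = 2·5 + 2
  5 = 2·2 + 1
  2 = 2·1 + 0
gcd(5,12) = 1
Back-substitution gives: 5·(5) + 12·(-2) = 1
So 5⁻¹ ≡ 5 ≡ 5 (mod 12)
Check: 5 × 5 = 25 ≡ 1 (mod 12) ✓

5⁻¹ ≡ 5 (mod 12)


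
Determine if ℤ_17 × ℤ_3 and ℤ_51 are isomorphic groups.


Comparing ℤ_17 × ℤ_3 and ℤ_51:
gcd(17,3) = 1, so ℤ_17 × ℤ_3 ≅ ℤ_51 (CRT)

Yes, ℤ_17 × ℤ_3 ≅ ℤ_51


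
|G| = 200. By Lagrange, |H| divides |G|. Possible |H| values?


Lagrange's theorem: |H| divides |G|
|G| = 200
Divisors of 200: 1, 2, 4, 5, 8, 10, 20, 25, 40, 50, 100, 200

Possible subgroup orders: {1, 2, 4, 5, 8, 10, 20, 25, 40, 50, 100, 200}


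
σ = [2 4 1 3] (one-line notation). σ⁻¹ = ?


To find σ⁻¹, swap domain and range:
σ(1) = 2 → σ⁻¹(2) = 1
σ(2) = 4 → σ⁻¹(4) = 2
σ(3) = 1 → σ⁻¹(1) = 3
σ(4) = 3 → σ⁻¹(3) = 4

σ⁻¹ = [3 1 4 2]


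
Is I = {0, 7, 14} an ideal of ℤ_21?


Check ideal conditions for I = {0, 7, 14} in ℤ_21:
(1) I is an additive subgroup? Yes
(2) For r ∈ ℤ_21 and a ∈ I: r·a ∈ I? Yes

Yes, I is an ideal of ℤ_21


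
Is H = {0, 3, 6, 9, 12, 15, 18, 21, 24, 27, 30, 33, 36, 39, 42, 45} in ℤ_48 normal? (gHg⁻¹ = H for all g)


H = {0, 3, 6, 9, 12, 15, 18, 21, 24, 27, 30, 33, 36, 39, 42, 45} in ℤ_48
ℤ_48 is abelian; every subgroup of an abelian group is normal

Yes, normal subgroup


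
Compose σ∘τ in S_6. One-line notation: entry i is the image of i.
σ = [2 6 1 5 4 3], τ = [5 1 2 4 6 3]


σ∘τ: apply τ first, then σ
1 →τ 5 →σ 4
2 →τ 1 →σ 2
3 →τ 2 →σ 6
4 →τ 4 →σ 5
5 →τ 6 →σ 3
6 →τ 3 →σ 1

σ∘τ = [4 2 6 5 3 1]


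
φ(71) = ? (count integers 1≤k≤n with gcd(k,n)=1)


Factor n: 71 = 71
φ(n) = n · ∏(1 - 1/p) over distinct primes p | n
φ(71) = 71 · (1 - 1/71) = 70

φ(71) = 70


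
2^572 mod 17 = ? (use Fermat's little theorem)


Fermat's little theorem: if p is prime and gcd(a,p)=1, then a^(p-1) ≡ 1 (mod p)
p = 17 is prime, gcd(2,17) = 1
Reduce exponent: 572 mod 16 = 12
So 2^572 ≡ 2^12 (mod 17)
2^12 mod 17 = 16

2^572 ≡ 16 (mod 17)


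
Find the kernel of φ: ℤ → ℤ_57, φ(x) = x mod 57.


Kernel = preimage of identity
ker(φ) = {x ∈ ℤ : x ≡ 0 (mod 57)} = 57ℤ = {0, ±57, ±114, ...}

ker(φ) = 57ℤ


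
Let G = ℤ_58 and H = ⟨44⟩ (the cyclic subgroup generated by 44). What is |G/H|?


|⟨44⟩| = n / gcd(44, 58) = 58 / 2 = 29
H is normal (ℤ_58 is abelian).
|G/H| = |G| / |H| = 58 / 29 = 2

|G/H| = 2


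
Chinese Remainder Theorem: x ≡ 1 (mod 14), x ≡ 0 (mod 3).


m₁ = 14, m₂ = 3, gcd = 1, so CRT applies. M = m₁·m₂ = 42
Let M₁ = M/m₁ = 3, M₂ = M/m₂ = 14
Find y₁ ≡ M₁⁻¹ (mod m₁): 3⁻¹ ≡ 5 (mod 14)
Find y₂ ≡ M₂⁻¹ (mod m₂): 14⁻¹ ≡ 2 (mod 3)
x = a₁·M₁·y₁ + a₂·M₂·y₂ = 1·3·5 + 0·14·2 = 15
Reduce mod 42: x ≡ 15
Check: 15 mod 14 = 1 ✓, 15 mod 3 = 0 ✓

x ≡ 15 (mod 42)


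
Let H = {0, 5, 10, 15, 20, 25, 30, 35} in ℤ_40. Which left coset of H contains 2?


2 + H = {2 + h (mod 40) : h ∈ H}
2+0=2, 2+5=7, 2+10=12, 2+15=17, 2+20=22, 2+25=27, 2+30=32, 2+35=37

2 + H = {2, 7, 12, 17, 22, 27, 32, 37}


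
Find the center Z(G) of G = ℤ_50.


Z(G) = {g ∈ G | gx = xg for all x ∈ G}
ℤ_50 is abelian, so Z(G) = G

Z(ℤ_50) = ℤ_50


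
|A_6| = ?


|A_n| = n!/2 (even permutations)
|A_6| = 6!/2 = 720/2 = 360

|A_6| = 360


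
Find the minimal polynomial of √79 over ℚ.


√79 satisfies x² - 79 = 0, irreducible over ℚ since 79 is squarefree

Minimal polynomial: x² - 79


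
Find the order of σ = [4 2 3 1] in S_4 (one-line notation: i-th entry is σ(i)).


Cycle decomposition: (1 4)
Cycle lengths: 2
Order = lcm(2) = 2

ord(σ) = 2


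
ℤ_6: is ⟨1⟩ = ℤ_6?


g generates ℤ_n iff gcd(g, n) = 1
gcd(1, 6) = 1
Since gcd = 1, 1 is a generator.

Yes, 1 generates ℤ_6


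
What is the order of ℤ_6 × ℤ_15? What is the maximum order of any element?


|ℤ_6 × ℤ_15| = 6 × 15 = 90
Max element order = lcm(6,15) = 30
Cyclic? No (gcd=3)

|ℤ_6×ℤ_15| = 90, max element order = 30


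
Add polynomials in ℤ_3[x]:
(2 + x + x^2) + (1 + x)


Add coefficients mod 3:
x^0: 2 + 1 = 0 (mod 3)
x^1: 1 + 1 = 2 (mod 3)
x^2: 1 + 0 = 1 (mod 3)
Result: 2x + x^2

f + g = 2x + x^2


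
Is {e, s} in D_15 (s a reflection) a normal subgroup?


H = {e, s} in D_15 (s a reflection)
r·s·r⁻¹ = sr⁻² ≠ s for n ≥ 3, so {e, s} is not closed under conjugation

No, not a normal subgroup


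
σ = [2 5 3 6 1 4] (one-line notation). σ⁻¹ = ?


To find σ⁻¹, swap domain and range:
σ(1) = 2 → σ⁻¹(2) = 1
σ(2) = 5 → σ⁻¹(5) = 2
σ(3) = 3 → σ⁻¹(3) = 3
σ(4) = 6 → σ⁻¹(6) = 4
σ(5) = 1 → σ⁻¹(1) = 5
σ(6) = 4 → σ⁻¹(4) = 6

σ⁻¹ = [5 1 3 6 2 4]


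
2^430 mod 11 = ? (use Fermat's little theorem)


Fermat's little theorem: if p is prime and gcd(a,p)=1, then a^(p-1) ≡ 1 (mod p)
p = 11 is prime, gcd(2,11) = 1
Reduce exponent: 430 mod 10 = 0
So 2^430 ≡ 2^0 (mod 11)
2^0 = 1

2^430 ≡ 1 (mod 11)


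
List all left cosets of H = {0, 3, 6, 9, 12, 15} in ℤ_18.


H = {0, 3, 6, 9, 12, 15}, |H| = 6
Number of cosets = |G|/|H| = 18/6 = 3
0 + H = {0, 3, 6, 9, 12, 15}
1 + H = {1, 4, 7, 10, 13, 16}
2 + H = {2, 5, 8, 11, 14, 17}

Cosets: 0+H={0,3,6,9,12,15}; 1+H={1,4,7,10,13,16}; 2+H={2,5,8,11,14,17}


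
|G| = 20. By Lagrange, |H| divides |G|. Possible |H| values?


Lagrange's theorem: |H| divides |G|
|G| = 20
Divisors of 20: 1, 2, 4, 5, 10, 20

Possible subgroup orders: {1, 2, 4, 5, 10, 20}


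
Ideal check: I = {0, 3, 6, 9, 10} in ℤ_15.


Check ideal conditions for I = {0, 3, 6, 9, 10} in ℤ_15:
(1) I is an additive subgroup? No
(2) For r ∈ ℤ_15 and a ∈ I: r·a ∈ I? No  [counterexample: r=2, a=6, r·a mod 15 = 12 ∉ I]

No, I is not an ideal of ℤ_15


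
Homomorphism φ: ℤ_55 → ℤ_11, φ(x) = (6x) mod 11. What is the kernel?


Kernel = preimage of identity
ker(φ) = {x ∈ ℤ_55 : 6x ≡ 0 (mod 11)}. Since 11 | 55, φ is well-defined. The kernel is the cyclic subgroup ⟨11⟩ of ℤ_55 (order 5), i.e. {0, 11, 22, 33, 44}

ker(φ) = {0, 11, 22, 33, 44}


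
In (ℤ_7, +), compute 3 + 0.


Operation: addition mod 7
3 + 0 = (a + b) mod 7 with a = 3, b = 0

3 + 0 = 3


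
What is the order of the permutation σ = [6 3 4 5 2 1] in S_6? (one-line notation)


Cycle decomposition: (1 6) (2 3 4 5)
Cycle lengths: 2, 4
Order = lcm(2, 4) = 4

ord(σ) = 4


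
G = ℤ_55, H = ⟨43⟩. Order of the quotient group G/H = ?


|⟨43⟩| = n / gcd(43, 55) = 55 / 1 = 55
H is normal (ℤ_55 is abelian).
|G/H| = |G| / |H| = 55 / 55 = 1

|G/H| = 1


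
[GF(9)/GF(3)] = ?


GF(9) = GF(3^2), so the extension degree is 2

[GF(9)/GF(3)] = 2


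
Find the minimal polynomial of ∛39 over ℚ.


∛39 satisfies x³ - 39 = 0, irreducible over ℚ (no rational root; 39 is not a perfect cube)

Minimal polynomial: x³ - 39


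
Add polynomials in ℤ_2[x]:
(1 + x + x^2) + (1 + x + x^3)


Add coefficients mod 2:
x^0: 1 + 1 = 0 (mod 2)
x^1: 1 + 1 = 0 (mod 2)
x^2: 1 + 0 = 1 (mod 2)
x^3: 0 + 1 = 1 (mod 2)
Result: x^2 + x^3

f + g = x^2 + x^3


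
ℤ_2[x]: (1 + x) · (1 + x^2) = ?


Expand and collect like terms; reduce coefficients mod 2:
x^0: 1·1 = 1 ≡ 1 (mod 2)
x^1: 1·0 + 1·1 = 1 ≡ 1 (mod 2)
x^2: 1·1 + 1·0 = 1 ≡ 1 (mod 2)
x^3: 1·1 = 1 ≡ 1 (mod 2)
Result: 1 + x + x^2 + x^3

f · g = 1 + x + x^2 + x^3


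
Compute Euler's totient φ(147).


Factor n: 147 = 3 × 7^2
φ(n) = n · ∏(1 - 1/p) over distinct primes p | n
φ(147) = 147 · (1 - 1/3) · (1 - 1/7) = 84

φ(147) = 84


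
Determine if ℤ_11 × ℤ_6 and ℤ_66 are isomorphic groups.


Comparing ℤ_11 × ℤ_6 and ℤ_66:
gcd(11,6) = 1, so ℤ_11 × ℤ_6 ≅ ℤ_66 (CRT)

Yes, ℤ_11 × ℤ_6 ≅ ℤ_66


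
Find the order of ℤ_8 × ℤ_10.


|A × B| = |A| · |B|
|ℤ_8 × ℤ_10| = 8 × 10 = 80

|ℤ_8 × ℤ_10| = 80


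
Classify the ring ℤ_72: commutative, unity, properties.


ℤ_72 is a commutative ring with unity 1; 72 = 2×36 is composite, so 2·36 ≡ 0 gives zero divisors (not an integral domain)
Commutative: Yes
Integral domain: No
Has unity: Yes

ℤ_72: Commutative=Yes, Unity=Yes


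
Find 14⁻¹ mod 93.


Use the extended Euclidean algorithm to write 1 = 14·s + 93·t; then s mod 93 is the inverse.
Euclidean algorithm:
  14 = 0·93 + 14
  93 = 6·14 + 9
  14 = 1·9 + 5
  9 = 1·5 + 4
  5 = 1·4 + 1
  4 = 4·1 + 0
gcd(14,93) = 1
Back-substitution gives: 14·(20) + 93·(-3) = 1
So 14⁻¹ ≡ 20 ≡ 20 (mod 93)
Check: 14 × 20 = 280 ≡ 1 (mod 93) ✓

14⁻¹ ≡ 20 (mod 93)


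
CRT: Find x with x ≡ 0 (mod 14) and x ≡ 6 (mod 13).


m₁ = 14, m₂ = 13, gcd = 1, so CRT applies. M = m₁·m₂ = 182
Let M₁ = M/m₁ = 13, M₂ = M/m₂ = 14
Find y₁ ≡ M₁⁻¹ (mod m₁): 13⁻¹ ≡ 13 (mod 14)
Find y₂ ≡ M₂⁻¹ (mod m₂): 14⁻¹ ≡ 1 (mod 13)
x = a₁·M₁·y₁ + a₂·M₂·y₂ = 0·13·13 + 6·14·1 = 84
Reduce mod 182: x ≡ 84
Check: 84 mod 14 = 0 ✓, 84 mod 13 = 6 ✓

x ≡ 84 (mod 182)


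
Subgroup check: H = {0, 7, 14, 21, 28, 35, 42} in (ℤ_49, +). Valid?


Subgroup test for H = {0, 7, 14, 21, 28, 35, 42} in (ℤ_49, +):
(1) 0 ∈ H? Yes
(2) Closure: for all a,b ∈ H, (a+b) mod 49 ∈ H? Yes
(3) Inverses: for all a ∈ H, -a mod 49 ∈ H? Yes

Yes, H is a subgroup of ℤ_49


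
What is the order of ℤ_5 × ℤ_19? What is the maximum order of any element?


|ℤ_5 × ℤ_19| = 5 × 19 = 95
Max element order = lcm(5,19) = 95
Cyclic? Yes (gcd=1)

|ℤ_5×ℤ_19| = 95, max element order = 95


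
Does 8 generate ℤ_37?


g generates ℤ_n iff gcd(g, n) = 1
gcd(8, 37) = 1
Since gcd = 1, 8 is a generator.

Yes, 8 generates ℤ_37


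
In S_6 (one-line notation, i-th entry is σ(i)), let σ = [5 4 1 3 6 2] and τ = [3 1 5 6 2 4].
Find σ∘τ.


σ∘τ: apply τ first, then σ
1 →τ 3 →σ 1
2 →τ 1 →σ 5
3 →τ 5 →σ 6
4 →τ 6 →σ 2
5 →τ 2 →σ 4
6 →τ 4 →σ 3

σ∘τ = [1 5 6 2 4 3]


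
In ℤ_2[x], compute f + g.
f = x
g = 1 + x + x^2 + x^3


Add coefficients mod 2:
x^0: 0 + 1 = 1 (mod 2)
x^1: 1 + 1 = 0 (mod 2)
x^2: 0 + 1 = 1 (mod 2)
x^3: 0 + 1 = 1 (mod 2)
Result: 1 + x^2 + x^3

f + g = 1 + x^2 + x^3


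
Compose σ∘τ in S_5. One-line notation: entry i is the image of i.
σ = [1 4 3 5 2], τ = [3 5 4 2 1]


σ∘τ: apply τ first, then σ
1 →τ 3 →σ 3
2 →τ 5 →σ 2
3 →τ 4 →σ 5
4 →τ 2 →σ 4
5 →τ 1 →σ 1

σ∘τ = [3 2 5 4 1]


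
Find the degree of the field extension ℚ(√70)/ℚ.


√70 has minimal polynomial x² - 70 (irreducible over ℚ since 70 is squarefree)

[ℚ(√70)/ℚ] = 2


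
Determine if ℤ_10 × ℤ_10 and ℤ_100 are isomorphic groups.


Comparing ℤ_10 × ℤ_10 and ℤ_100:
gcd(10,10) = 10 ≠ 1. Max element order in ℤ_10×ℤ_10 is lcm(10,10) = 10 < 100, so it has no element of order 100

No, ℤ_10 × ℤ_10 ≇ ℤ_100


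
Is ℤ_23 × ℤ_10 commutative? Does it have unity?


Direct product ring; commutative with unity (1,1); but (1,0)·(0,1) = (0,0) gives zero divisors, so not an integral domain
Commutative: Yes
Integral domain: No
Has unity: Yes

ℤ_23 × ℤ_10: Commutative=Yes, Unity=Yes


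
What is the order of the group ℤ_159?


ℤ_n has n elements.

|ℤ_159| = 159


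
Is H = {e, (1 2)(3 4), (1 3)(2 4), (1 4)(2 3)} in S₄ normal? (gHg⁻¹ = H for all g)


H = {e, (1 2)(3 4), (1 3)(2 4), (1 4)(2 3)} in S₄
This is the Klein four-group V₄; it is normal in S₄ (it is a union of conjugacy classes)

Yes, normal subgroup


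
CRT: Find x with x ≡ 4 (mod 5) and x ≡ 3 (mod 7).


m₁ = 5, m₂ = 7, gcd = 1, so CRT applies. M = m₁·m₂ = 35
Let M₁ = M/m₁ = 7, M₂ = M/m₂ = 5
Find y₁ ≡ M₁⁻¹ (mod m₁): 7⁻¹ ≡ 3 (mod 5)
Find y₂ ≡ M₂⁻¹ (mod m₂): 5⁻¹ ≡ 3 (mod 7)
x = a₁·M₁·y₁ + a₂·M₂·y₂ = 4·7·3 + 3·5·3 = 129
Reduce mod 35: x ≡ 24
Check: 24 mod 5 = 4 ✓, 24 mod 7 = 3 ✓

x ≡ 24 (mod 35)


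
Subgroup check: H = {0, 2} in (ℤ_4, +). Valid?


Subgroup test for H = {0, 2} in (ℤ_4, +):
(1) 0 ∈ H? Yes
(2) Closure: for all a,b ∈ H, (a+b) mod 4 ∈ H? Yes
(3) Inverses: for all a ∈ H, -a mod 4 ∈ H? Yes

Yes, H is a subgroup of ℤ_4


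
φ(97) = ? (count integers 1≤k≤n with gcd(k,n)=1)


Factor n: 97 = 97
φ(n) = n · ∏(1 - 1/p) over distinct primes p | n
φ(97) = 97 · (1 - 1/97) = 96

φ(97) = 96


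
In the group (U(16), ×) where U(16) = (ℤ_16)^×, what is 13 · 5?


Operation: multiplication mod 16
13 · 5 = (a × b) mod 16 with a = 13, b = 5

13 · 5 = 1


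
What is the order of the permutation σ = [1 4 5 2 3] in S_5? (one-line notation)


Cycle decomposition: (2 4) (3 5)
Cycle lengths: 2, 2
Order = lcm(2, 2) = 2

ord(σ) = 2


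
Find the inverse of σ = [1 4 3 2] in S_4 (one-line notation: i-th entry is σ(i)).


To find σ⁻¹, swap domain and range:
σ(1) = 1 → σ⁻¹(1) = 1
σ(2) = 4 → σ⁻¹(4) = 2
σ(3) = 3 → σ⁻¹(3) = 3
σ(4) = 2 → σ⁻¹(2) = 4

σ⁻¹ = [1 4 3 2]


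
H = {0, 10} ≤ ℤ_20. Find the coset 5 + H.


5 + H = {5 + h (mod 20) : h ∈ H}
5+0=5, 5+10=15

5 + H = {5, 15}


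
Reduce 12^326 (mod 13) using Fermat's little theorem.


Fermat's little theorem: if p is prime and gcd(a,p)=1, then a^(p-1) ≡ 1 (mod p)
p = 13 is prime, gcd(12,13) = 1
Reduce exponent: 326 mod 12 = 2
So 12^326 ≡ 12^2 (mod 13)
12^2 mod 13 = 1

12^326 ≡ 1 (mod 13)


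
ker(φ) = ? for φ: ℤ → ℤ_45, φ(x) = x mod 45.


Kernel = preimage of identity
ker(φ) = {x ∈ ℤ : x ≡ 0 (mod 45)} = 45ℤ = {0, ±45, ±90, ...}

ker(φ) = 45ℤ


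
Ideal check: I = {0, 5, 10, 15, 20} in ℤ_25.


Check ideal conditions for I = {0, 5, 10, 15, 20} in ℤ_25:
(1) I is an additive subgroup? Yes
(2) For r ∈ ℤ_25 and a ∈ I: r·a ∈ I? Yes

Yes, I is an ideal of ℤ_25


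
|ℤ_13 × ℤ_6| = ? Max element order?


|ℤ_13 × ℤ_6| = 13 × 6 = 78
Max element order = lcm(13,6) = 78
Cyclic? Yes (gcd=1)

|ℤ_13×ℤ_6| = 78, max element order = 78


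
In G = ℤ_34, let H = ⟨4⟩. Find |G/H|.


|⟨4⟩| = n / gcd(4, 34) = 34 / 2 = 17
H is normal (ℤ_34 is abelian).
|G/H| = |G| / |H| = 34 / 17 = 2

|G/H| = 2


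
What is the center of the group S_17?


Z(G) = {g ∈ G | gx = xg for all x ∈ G}
S_n is non-abelian for n ≥ 3; Z(S_17) is trivial

Z(S_17) = {e}


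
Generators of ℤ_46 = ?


g generates ℤ_n iff gcd(g,n) = 1
Prime factors of 46: 2, 23
Generators are g ∈ {1,...,45} not divisible by any of these primes.
Generators: {1, 3, 5, 7, 9, 11, 13, 15, 17, 19, 21, 25, 27, 29, 31, 33, 35, 37, 39, 41, 43, 45}
Number of generators = φ(46) = 22

Generators of ℤ_46 = {1, 3, 5, 7, 9, 11, 13, 15, 17, 19, 21, 25, 27, 29, 31, 33, 35, 37, 39, 41, 43, 45}


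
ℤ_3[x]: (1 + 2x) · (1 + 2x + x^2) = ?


Expand and collect like terms; reduce coefficients mod 3:
x^0: 1·1 = 1 ≡ 1 (mod 3)
x^1: 1·2 + 2·1 = 4 ≡ 1 (mod 3)
x^2: 1·1 + 2·2 = 5 ≡ 2 (mod 3)
x^3: 2·1 = 2 ≡ 2 (mod 3)
Result: 1 + x + 2x^2 + 2x^3

f · g = 1 + x + 2x^2 + 2x^3


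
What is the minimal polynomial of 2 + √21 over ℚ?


Let α = 2 + √21. Then α - 2 = √21, so (α - 2)² = 21, giving α² - 4α - 17 = 0. Degree 2 and α ∉ ℚ, so this is the minimal polynomial.

Minimal polynomial: x² - 4x - 17


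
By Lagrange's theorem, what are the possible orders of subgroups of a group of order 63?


Lagrange's theorem: |H| divides |G|
|G| = 63
Divisors of 63: 1, 3, 7, 9, 21, 63

Possible subgroup orders: {1, 3, 7, 9, 21, 63}


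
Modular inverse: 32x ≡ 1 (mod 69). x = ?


Use the extended Euclidean algorithm to write 1 = 32·s + 69·t; then s mod 69 is the inverse.
Euclidean algorithm:
  32 = 0·69 + 32
  69 = 2·32 + 5
  32 = 6·5 + 2
  5 = 2·2 + 1
  2 = 2·1 + 0
gcd(32,69) = 1
Back-substitution gives: 32·(-28) + 69·(13) = 1
So 32⁻¹ ≡ -28 ≡ 41 (mod 69)
Check: 32 × 41 = 1312 ≡ 1 (mod 69) ✓

32⁻¹ ≡ 41 (mod 69)


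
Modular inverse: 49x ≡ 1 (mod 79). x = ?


Use the extended Euclidean algorithm to write 1 = 49·s + 79·t; then s mod 79 is the inverse.
Euclidean algorithm:
  49 = 0·79 + 49
  79 = 1·49 + 30
  49 = 1·30 + 19
  30 = 1·19 + 11
  19 = 1·11 + 8
  11 = 1·8 + 3
  8 = 2·3 + 2
  3 = 1·2 + 1
  2 = 2·1 + 0
gcd(49,79) = 1
Back-substitution gives: 49·(-29) + 79·(18) = 1
So 49⁻¹ ≡ -29 ≡ 50 (mod 79)
Check: 49 × 50 = 2450 ≡ 1 (mod 79) ✓

49⁻¹ ≡ 50 (mod 79)


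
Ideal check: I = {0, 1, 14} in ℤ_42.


Check ideal conditions for I = {0, 1, 14} in ℤ_42:
(1) I is an additive subgroup? No
(2) For r ∈ ℤ_42 and a ∈ I: r·a ∈ I? No  [counterexample: r=2, a=1, r·a mod 42 = 2 ∉ I]

No, I is not an ideal of ℤ_42


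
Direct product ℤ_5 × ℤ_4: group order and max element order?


|ℤ_5 × ℤ_4| = 5 × 4 = 20
Max element order = lcm(5,4) = 20
Cyclic? Yes (gcd=1)

|ℤ_5×ℤ_4| = 20, max element order = 20


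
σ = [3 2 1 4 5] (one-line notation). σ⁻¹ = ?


To find σ⁻¹, swap domain and range:
σ(1) = 3 → σ⁻¹(3) = 1
σ(2) = 2 → σ⁻¹(2) = 2
σ(3) = 1 → σ⁻¹(1) = 3
σ(4) = 4 → σ⁻¹(4) = 4
σ(5) = 5 → σ⁻¹(5) = 5

σ⁻¹ = [3 2 1 4 5]


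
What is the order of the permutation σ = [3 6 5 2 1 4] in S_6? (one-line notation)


Cycle decomposition: (1 3 5) (2 6 4)
Cycle lengths: 3, 3
Order = lcm(3, 3) = 3

ord(σ) = 3


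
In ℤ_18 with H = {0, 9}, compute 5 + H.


5 + H = {5 + h (mod 18) : h ∈ H}
5+0=5, 5+9=14

5 + H = {5, 14}


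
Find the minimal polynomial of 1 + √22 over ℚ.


Let α = 1 + √22. Then α - 1 = √22, so (α - 1)² = 22, giving α² - 2α - 21 = 0. Degree 2 and α ∉ ℚ, so this is the minimal polynomial.

Minimal polynomial: x² - 2x - 21
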